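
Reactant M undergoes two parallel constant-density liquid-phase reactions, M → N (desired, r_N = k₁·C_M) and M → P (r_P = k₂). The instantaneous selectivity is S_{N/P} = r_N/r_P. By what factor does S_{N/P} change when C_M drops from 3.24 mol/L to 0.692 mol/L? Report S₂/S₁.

S_{N/P} = (k₁/k₂)·C_M, so S₂/S₁ = (C_{M,2}/C_{M,1}).
= 0.692/3.24 = 0.214.
Selectivity toward N falls as C_M falls — high-concentration operation is favoured.

0.214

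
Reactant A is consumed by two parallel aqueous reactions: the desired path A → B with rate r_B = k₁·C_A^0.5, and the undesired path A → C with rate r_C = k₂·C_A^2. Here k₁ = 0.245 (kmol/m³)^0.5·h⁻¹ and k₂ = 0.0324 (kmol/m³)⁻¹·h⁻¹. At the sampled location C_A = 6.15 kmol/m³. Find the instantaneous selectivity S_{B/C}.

S_{B/C} = r_B/r_C = (k₁·C_A^0.5)/(k₂·C_A^2) = (k₁/k₂)·C_A^-1.5.
= (0.245×6.150^0.5) / (0.0324×6.150^2) = 0.6076/1.225 = 0.496.
The undesired path is higher order in A, so low C_A (CSTR or dilute feed) favours B.

0.496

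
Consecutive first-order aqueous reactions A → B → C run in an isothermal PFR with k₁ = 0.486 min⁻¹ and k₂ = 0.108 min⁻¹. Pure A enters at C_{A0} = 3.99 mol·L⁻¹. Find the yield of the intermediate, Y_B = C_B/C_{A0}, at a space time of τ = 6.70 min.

Solving the coupled first-order balances gives C_B(τ) = [k₁/(k₂−k₁)]·C_{A0}·(e^(−k₁τ) − e^(−k₂τ)).
e^(−k₁τ) = e^(−0.486×6.70) = e^(−3.256) = 0.03853; e^(−k₂τ) = e^(−0.7236) = 0.4850.
C_B = 0.486×3.99/(0.108−0.486) × (0.03853−0.4850) = (-5.130)×(-0.4465) = 2.290 mol·L⁻¹.
Y_B = C_B/C_{A0} = 2.290/3.99 = 0.574.

0.574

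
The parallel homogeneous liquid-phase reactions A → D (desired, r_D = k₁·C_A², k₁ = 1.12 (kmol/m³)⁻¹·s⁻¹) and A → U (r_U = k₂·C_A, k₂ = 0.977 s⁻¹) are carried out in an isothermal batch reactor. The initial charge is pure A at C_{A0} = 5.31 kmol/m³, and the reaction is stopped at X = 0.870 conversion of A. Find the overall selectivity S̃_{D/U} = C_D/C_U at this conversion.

C_A = C_{A0}(1−X) = 0.6903 kmol/m³.
Along a PFR/batch, dC_U/dC_A = −r_U/(r_D+r_U) = −k₂/(k₂+k₁·C_A).
Integrating from C_{A0} to C_A: C_U = (0.977/1.12)·ln[(0.977+1.12·5.31)/(0.977+1.12·0.690)] = 0.8723·ln(6.924/1.750) = 1.200 kmol/m³.
Then C_D = (C_{A0}−C_A) − C_U = 4.620 − 1.200 = 3.420 kmol/m³.
S̃_{D/U} = C_D/C_U = 3.420/1.200 = 2.85.

2.85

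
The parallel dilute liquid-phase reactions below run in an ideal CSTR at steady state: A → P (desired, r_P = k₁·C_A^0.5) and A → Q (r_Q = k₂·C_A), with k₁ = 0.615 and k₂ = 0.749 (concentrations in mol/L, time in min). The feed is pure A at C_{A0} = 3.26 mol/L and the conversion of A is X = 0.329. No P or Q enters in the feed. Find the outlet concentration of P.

0.383 mol/L

Exit C_A = C_{A0}(1−X) = 3.26×0.671 = 2.187 mol/L.
Rates in a CSTR are evaluated at the outlet concentration: r_P = 0.615×2.187^0.5 = 0.9096, r_Q = 0.749×2.187 = 1.638.
Fraction of consumed A going to P: r_P/(r_P+r_Q) = 0.3570.
C_P = 0.3570·C_{A0}·X = 0.3570×3.26×0.329 = 0.383 mol/L.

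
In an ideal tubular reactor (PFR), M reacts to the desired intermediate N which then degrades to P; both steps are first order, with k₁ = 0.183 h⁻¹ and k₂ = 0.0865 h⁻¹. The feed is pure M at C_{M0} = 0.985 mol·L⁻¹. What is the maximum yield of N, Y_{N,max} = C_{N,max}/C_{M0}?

0.511

For a first-order series the maximum intermediate yield is C_{N,max}/C_{M0} = (k₁/k₂)^[k₂/(k₂−k₁)].
= (0.183/0.0865)^(0.0865/(0.0865−0.183)) = (2.116)^(-0.8964) = 0.5108.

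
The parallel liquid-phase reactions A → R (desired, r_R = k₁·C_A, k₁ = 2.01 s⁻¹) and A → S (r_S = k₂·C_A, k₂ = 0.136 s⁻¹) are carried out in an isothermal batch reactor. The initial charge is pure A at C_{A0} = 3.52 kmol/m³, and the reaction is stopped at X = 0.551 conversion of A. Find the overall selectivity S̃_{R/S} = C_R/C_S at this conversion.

14.8

C_A = C_{A0}(1−X) = 1.580 kmol/m³.
Both paths are first order in A, so the instantaneous fraction to R is constant: dC_R/d(−C_A) = k₁/(k₁+k₂) = 0.9366.
C_R = 0.9366·(C_{A0}−C_A) = 0.9366×1.940 = 1.82 kmol/m³.
C_S = (C_{A0}−C_A)−C_R = 0.1229 kmol/m³; S̃_{R/S} = 1.817/0.1229 = 14.8.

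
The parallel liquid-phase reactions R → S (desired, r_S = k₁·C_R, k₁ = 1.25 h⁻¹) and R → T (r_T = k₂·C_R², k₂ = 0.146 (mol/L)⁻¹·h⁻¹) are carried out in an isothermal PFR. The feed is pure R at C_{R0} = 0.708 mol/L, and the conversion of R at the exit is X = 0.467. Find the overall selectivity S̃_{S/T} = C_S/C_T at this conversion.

C_R = C_{R0}(1−X) = 0.3774 mol/L.
Along a PFR/batch, dC_S/dC_R = −r_S/(r_S+r_T) = −k₁/(k₁+k₂·C_R).
Integrating from C_{R0} to C_R: C_S = (1.25/0.146)·ln[(1.25+0.146·0.708)/(1.25+0.146·0.377)] = 8.562·ln(1.353/1.305) = 0.3110 mol/L.
C_T = (C_{R0}−C_R)−C_S = 0.01967 mol/L; S̃_{S/T} = 0.3110/0.01967 = 15.8.

15.8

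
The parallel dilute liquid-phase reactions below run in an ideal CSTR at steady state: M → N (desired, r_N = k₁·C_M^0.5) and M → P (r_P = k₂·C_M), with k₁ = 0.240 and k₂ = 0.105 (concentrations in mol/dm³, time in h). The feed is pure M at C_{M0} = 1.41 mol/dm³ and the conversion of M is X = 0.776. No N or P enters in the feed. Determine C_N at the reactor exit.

Exit C_M = C_{M0}(1−X) = 1.41×0.224 = 0.3158 mol/dm³.
In a CSTR the entire volume is at exit conditions, so r_N = 0.240×0.3158^0.5 = 0.1349 and r_P = 0.105×0.3158 = 0.03316.
Fraction of consumed M going to N: r_N/(r_N+r_P) = 0.8026.
C_N = 0.8026·C_{M0}·X = 0.8026×1.41×0.776 = 0.878 mol/dm³.

0.878 mol/dm³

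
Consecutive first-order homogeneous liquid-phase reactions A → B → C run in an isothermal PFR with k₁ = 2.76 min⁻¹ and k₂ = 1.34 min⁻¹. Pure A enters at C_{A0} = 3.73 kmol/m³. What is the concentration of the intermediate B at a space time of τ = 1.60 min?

The intermediate concentration in a first-order A→B→C sequence is C_B = k₁C_{A0}(e^(−k₁τ) − e^(−k₂τ))/(k₂−k₁).
e^(−k₁τ) = e^(−2.76×1.60) = e^(−4.416) = 0.01208; e^(−k₂τ) = e^(−2.144) = 0.1172.
C_B = 2.76×3.73/(1.34−2.76) × (0.01208−0.1172) = (-7.250)×(-0.1051) = 0.7620 kmol/m³.

0.762 kmol/m³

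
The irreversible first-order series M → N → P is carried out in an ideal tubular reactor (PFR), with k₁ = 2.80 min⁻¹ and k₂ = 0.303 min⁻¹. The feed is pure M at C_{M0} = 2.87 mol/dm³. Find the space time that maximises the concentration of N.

Setting dC_N/dτ = 0 gives τ_opt = ln(k₂/k₁)/(k₂−k₁).
= ln(0.303/2.80)/(0.303−2.80) = ln(0.1082)/-2.497 = -2.224/-2.497 = 0.891 min.

0.891 min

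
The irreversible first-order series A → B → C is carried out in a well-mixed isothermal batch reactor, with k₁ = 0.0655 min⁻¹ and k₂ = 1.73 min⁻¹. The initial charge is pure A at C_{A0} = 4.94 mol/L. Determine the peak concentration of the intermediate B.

Evaluating C_B at t_opt = ln(k₂/k₁)/(k₂−k₁) gives C_{B,max}/C_{A0} = (k₁/k₂)^[k₂/(k₂−k₁)].
= (0.0655/1.73)^(1.73/(1.73−0.0655)) = (0.03786)^(1.039) = 0.03328.
C_{B,max} = 0.03328×4.94 = 0.164 mol/L.

0.164 mol/L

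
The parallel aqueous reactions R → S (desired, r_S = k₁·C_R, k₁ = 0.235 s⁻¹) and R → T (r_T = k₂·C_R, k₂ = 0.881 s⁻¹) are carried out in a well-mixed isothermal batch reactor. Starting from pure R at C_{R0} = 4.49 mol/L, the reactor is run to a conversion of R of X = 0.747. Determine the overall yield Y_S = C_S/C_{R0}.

C_R = C_{R0}(1−X) = 1.136 mol/L.
Both paths are first order in R, so the instantaneous fraction to S is constant: dC_S/d(−C_R) = k₁/(k₁+k₂) = 0.2106.
C_S = 0.2106·(C_{R0}−C_R) = 0.2106×3.354 = 0.706 mol/L.
Y_S = C_S/C_{R0} = 0.7063/4.49 = 0.157.

0.157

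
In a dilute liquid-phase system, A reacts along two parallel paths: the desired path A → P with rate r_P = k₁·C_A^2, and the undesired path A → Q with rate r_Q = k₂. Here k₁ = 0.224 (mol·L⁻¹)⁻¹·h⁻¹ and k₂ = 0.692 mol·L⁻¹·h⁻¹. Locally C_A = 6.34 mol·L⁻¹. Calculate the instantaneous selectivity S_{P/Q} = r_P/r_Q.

13.0

S_{P/Q} = r_P/r_Q = (k₁·C_A^2)/(k₂) = (k₁/k₂)·C_A^2.
= (0.224×6.340^2) / (0.692) = 9.004/0.6920 = 13.0.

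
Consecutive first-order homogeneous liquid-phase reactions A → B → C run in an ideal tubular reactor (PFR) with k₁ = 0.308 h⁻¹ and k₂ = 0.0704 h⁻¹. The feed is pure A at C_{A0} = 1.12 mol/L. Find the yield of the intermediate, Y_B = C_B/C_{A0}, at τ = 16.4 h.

0.400

The intermediate concentration in a first-order A→B→C sequence is C_B = k₁C_{A0}(e^(−k₁τ) − e^(−k₂τ))/(k₂−k₁).
e^(−k₁τ) = e^(−0.308×16.4) = e^(−5.051) = 0.006402; e^(−k₂τ) = e^(−1.155) = 0.3152.
C_B = 0.308×1.12/(0.0704−0.308) × (0.006402−0.3152) = (-1.452)×(-0.3088) = 0.4483 mol/L.
Y_B = C_B/C_{A0} = 0.4483/1.12 = 0.400.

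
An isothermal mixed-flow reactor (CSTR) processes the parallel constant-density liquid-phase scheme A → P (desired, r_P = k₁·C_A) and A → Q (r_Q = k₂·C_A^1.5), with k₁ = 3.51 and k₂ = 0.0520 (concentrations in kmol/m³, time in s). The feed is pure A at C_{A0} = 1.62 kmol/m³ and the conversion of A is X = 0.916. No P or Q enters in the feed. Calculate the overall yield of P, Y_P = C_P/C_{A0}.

Exit C_A = C_{A0}(1−X) = 1.62×0.0840 = 0.1361 kmol/m³.
A CSTR operates uniformly at the exit composition, giving r_P = 0.4776 and r_Q = 0.002610 (each k·C_A^n at C_A = 0.1361).
Fraction of consumed A going to P: r_P/(r_P+r_Q) = 0.9946.
C_P = 0.9946·C_{A0}·X = 0.9946×1.62×0.916 = 1.48 kmol/m³; Y_P = C_P/C_{A0} = 0.911.

0.911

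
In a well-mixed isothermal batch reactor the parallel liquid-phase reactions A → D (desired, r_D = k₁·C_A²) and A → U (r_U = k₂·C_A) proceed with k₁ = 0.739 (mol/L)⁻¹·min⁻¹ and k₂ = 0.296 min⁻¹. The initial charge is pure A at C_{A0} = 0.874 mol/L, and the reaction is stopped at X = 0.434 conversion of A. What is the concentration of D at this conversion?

0.238 mol/L

C_A = C_{A0}(1−X) = 0.4947 mol/L.
Along a PFR/batch, dC_U/dC_A = −r_U/(r_D+r_U) = −k₂/(k₂+k₁·C_A).
Integrating from C_{A0} to C_A: C_U = (0.296/0.739)·ln[(0.296+0.739·0.874)/(0.296+0.739·0.495)] = 0.4005·ln(0.9419/0.6616) = 0.1415 mol/L.
Then C_D = (C_{A0}−C_A) − C_U = 0.3793 − 0.1415 = 0.2378 mol/L.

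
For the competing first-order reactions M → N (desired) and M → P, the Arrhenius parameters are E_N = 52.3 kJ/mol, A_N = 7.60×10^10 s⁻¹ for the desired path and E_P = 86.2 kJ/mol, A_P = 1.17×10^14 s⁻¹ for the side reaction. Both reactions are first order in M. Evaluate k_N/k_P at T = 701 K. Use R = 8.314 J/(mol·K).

With equal orders, S_{N/P} = k_N/k_P = (A_N/A_P)·exp[(E_P−E_N)/(RT)].
(E_P−E_N)/(RT) = (86.2−52.3)×10³/(8.314×701) = 33900/5828 = 5.817.
k_N/k_P = (7.60×10^10/1.17×10^14)·exp(5.817) = 6.496×10^-4 × 335.8 = 0.218.

0.218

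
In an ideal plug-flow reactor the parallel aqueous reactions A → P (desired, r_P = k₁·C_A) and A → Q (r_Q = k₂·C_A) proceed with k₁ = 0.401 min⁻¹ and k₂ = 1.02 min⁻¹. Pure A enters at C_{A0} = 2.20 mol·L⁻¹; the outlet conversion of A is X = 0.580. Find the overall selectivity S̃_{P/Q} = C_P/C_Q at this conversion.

C_A = C_{A0}(1−X) = 0.9240 mol·L⁻¹.
Both paths are first order in A, so the instantaneous fraction to P is constant: dC_P/d(−C_A) = k₁/(k₁+k₂) = 0.2822.
C_P = 0.2822·(C_{A0}−C_A) = 0.2822×1.276 = 0.360 mol·L⁻¹.
C_Q = (C_{A0}−C_A)−C_P = 0.9159 mol·L⁻¹; S̃_{P/Q} = 0.3601/0.9159 = 0.393.

0.393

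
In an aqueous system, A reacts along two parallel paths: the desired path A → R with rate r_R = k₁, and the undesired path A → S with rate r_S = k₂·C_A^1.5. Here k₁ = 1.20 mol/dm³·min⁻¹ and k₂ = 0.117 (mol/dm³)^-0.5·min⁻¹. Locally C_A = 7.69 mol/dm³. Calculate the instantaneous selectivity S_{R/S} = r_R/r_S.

S_{R/S} = r_R/r_S = (k₁)/(k₂·C_A^1.5) = (k₁/k₂)·C_A^-1.5.
= (1.20) / (0.117×7.690^1.5) = 1.200/2.495 = 0.481.
The undesired path is higher order in A, so low C_A (CSTR or dilute feed) favours R.

0.481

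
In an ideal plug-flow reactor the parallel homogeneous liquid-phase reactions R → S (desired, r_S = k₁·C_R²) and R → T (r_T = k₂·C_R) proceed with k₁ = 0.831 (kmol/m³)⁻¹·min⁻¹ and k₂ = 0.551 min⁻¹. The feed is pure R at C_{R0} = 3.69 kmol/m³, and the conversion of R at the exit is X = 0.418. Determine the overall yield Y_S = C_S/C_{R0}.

C_R = C_{R0}(1−X) = 2.148 kmol/m³.
Along a PFR/batch, dC_T/dC_R = −r_T/(r_S+r_T) = −k₂/(k₂+k₁·C_R).
Integrating from C_{R0} to C_R: C_T = (0.551/0.831)·ln[(0.551+0.831·3.69)/(0.551+0.831·2.15)] = 0.6631·ln(3.617/2.336) = 0.2901 kmol/m³.
Then C_S = (C_{R0}−C_R) − C_T = 1.542 − 0.2901 = 1.252 kmol/m³.
Y_S = C_S/C_{R0} = 1.252/3.69 = 0.339.

0.339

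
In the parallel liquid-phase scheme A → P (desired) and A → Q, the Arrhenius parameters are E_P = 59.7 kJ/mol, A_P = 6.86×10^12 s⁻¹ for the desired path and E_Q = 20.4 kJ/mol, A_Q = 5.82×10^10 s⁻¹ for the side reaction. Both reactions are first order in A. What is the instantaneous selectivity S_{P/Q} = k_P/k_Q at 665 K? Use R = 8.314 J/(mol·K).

With equal orders, S_{P/Q} = k_P/k_Q = (A_P/A_Q)·exp[(E_Q−E_P)/(RT)].
(E_Q−E_P)/(RT) = (20.4−59.7)×10³/(8.314×665) = -39300/5529 = -7.108.
k_P/k_Q = (6.86×10^12/5.82×10^10)·exp(-7.108) = 117.9 × 8.184×10^-4 = 0.0965.

0.0965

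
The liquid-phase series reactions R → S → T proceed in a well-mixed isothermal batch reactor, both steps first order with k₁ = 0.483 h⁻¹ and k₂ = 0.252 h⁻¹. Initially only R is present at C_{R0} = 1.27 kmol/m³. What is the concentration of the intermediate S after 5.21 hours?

The intermediate concentration in a first-order A→B→C sequence is C_S = k₁C_{R0}(e^(−k₁t) − e^(−k₂t))/(k₂−k₁).
e^(−k₁t) = e^(−0.483×5.21) = e^(−2.516) = 0.08075; e^(−k₂t) = e^(−1.313) = 0.2690.
C_S = 0.483×1.27/(0.252−0.483) × (0.08075−0.2690) = (-2.655)×(-0.1883) = 0.5000 kmol/m³.

0.500 kmol/m³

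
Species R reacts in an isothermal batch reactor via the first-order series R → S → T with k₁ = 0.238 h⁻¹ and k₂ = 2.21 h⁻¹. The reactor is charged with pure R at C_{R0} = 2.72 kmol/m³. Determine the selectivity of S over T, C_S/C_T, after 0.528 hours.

1.40

Solving the coupled first-order balances gives C_S(t) = [k₁/(k₂−k₁)]·C_{R0}·(e^(−k₁t) − e^(−k₂t)).
e^(−k₁t) = e^(−0.238×0.528) = e^(−0.1257) = 0.8819; e^(−k₂t) = e^(−1.167) = 0.3113.
C_S = 0.238×2.72/(2.21−0.238) × (0.8819−0.3113) = 0.3283×0.5706 = 0.1873 kmol/m³.
C_R = C_{R0}e^(−k₁t) = 2.399 kmol/m³, so C_T = C_{R0}−C_R−C_S = 0.1339 kmol/m³; C_S/C_T = 1.40.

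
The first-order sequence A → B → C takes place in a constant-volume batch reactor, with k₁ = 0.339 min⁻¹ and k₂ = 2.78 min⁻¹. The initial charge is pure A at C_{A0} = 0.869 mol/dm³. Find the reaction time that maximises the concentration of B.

For first-order series the maximum of C_B occurs at t_opt = ln(k₂/k₁)/(k₂−k₁).
= ln(2.78/0.339)/(2.78−0.339) = ln(8.201)/2.441 = 2.104/2.441 = 0.862 min.

0.862 min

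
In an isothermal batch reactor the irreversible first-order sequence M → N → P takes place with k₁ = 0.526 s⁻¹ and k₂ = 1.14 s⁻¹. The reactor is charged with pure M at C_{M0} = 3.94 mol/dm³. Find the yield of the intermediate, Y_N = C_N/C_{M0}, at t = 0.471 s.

0.168

Solving the coupled first-order balances gives C_N(t) = [k₁/(k₂−k₁)]·C_{M0}·(e^(−k₁t) − e^(−k₂t)).
e^(−k₁t) = e^(−0.526×0.471) = e^(−0.2477) = 0.7806; e^(−k₂t) = e^(−0.5369) = 0.5845.
C_N = 0.526×3.94/(1.14−0.526) × (0.7806−0.5845) = 3.375×0.1960 = 0.6616 mol/dm³.
Y_N = C_N/C_{M0} = 0.6616/3.94 = 0.168.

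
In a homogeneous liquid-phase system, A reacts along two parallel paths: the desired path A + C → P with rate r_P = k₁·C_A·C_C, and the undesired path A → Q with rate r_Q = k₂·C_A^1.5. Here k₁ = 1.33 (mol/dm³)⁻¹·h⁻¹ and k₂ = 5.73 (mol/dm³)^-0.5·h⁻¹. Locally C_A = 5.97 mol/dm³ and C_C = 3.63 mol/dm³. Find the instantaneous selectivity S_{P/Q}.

0.345

S_{P/Q} = r_P/r_Q = (k₁·C_A·C_C)/(k₂·C_A^1.5) = (k₁/k₂)·C_A^-0.5·C_C.
= (1.33×5.970×3.630) / (5.73×5.970^1.5) = 28.82/83.58 = 0.345.
The undesired path is higher order in A, so low C_A (CSTR or dilute feed) favours P.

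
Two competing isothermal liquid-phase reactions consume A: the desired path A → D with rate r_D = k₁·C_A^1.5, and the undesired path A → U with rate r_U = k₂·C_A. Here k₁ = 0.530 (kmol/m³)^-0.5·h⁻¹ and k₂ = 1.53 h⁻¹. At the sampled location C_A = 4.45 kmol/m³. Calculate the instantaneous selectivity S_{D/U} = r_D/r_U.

0.731

S_{D/U} = r_D/r_U = (k₁·C_A^1.5)/(k₂·C_A) = (k₁/k₂)·C_A^0.5.
= (0.530×4.450^1.5) / (1.53×4.450) = 4.975/6.809 = 0.731.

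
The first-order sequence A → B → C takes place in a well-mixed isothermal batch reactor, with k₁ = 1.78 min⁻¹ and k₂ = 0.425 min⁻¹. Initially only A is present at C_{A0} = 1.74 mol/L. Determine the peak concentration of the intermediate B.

1.11 mol/L

For a first-order series the maximum intermediate yield is C_{B,max}/C_{A0} = (k₁/k₂)^[k₂/(k₂−k₁)].
= (1.78/0.425)^(0.425/(0.425−1.78)) = (4.188)^(-0.3137) = 0.6381.
C_{B,max} = 0.6381×1.74 = 1.11 mol/L.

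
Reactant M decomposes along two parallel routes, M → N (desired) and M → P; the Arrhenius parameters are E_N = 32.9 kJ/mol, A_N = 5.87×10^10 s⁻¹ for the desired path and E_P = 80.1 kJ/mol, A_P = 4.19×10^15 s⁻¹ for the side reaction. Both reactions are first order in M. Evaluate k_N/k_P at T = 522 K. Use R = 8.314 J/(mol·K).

0.741

Since both paths have the same order in M, the concentration cancels and S_{N/P} = k_N/k_P = (A_N/A_P)·exp[(E_P−E_N)/(RT)].
(E_P−E_N)/(RT) = (80.1−32.9)×10³/(8.314×522) = 47200/4340 = 10.88.
k_N/k_P = (5.87×10^10/4.19×10^15)·exp(10.88) = 1.401×10^-5 × 52881 = 0.741.
Since E_N < E_P, lowering the temperature improves selectivity toward N.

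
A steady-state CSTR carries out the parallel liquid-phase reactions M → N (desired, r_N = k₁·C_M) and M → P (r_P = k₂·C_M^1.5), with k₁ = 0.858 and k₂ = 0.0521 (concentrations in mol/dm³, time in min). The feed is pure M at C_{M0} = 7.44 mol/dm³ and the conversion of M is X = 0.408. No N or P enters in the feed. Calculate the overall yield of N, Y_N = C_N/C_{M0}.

Exit C_M = C_{M0}(1−X) = 7.44×0.592 = 4.404 mol/dm³.
In a CSTR the entire volume is at exit conditions, so r_N = 0.858×4.404 = 3.779 and r_P = 0.0521×4.404^1.5 = 0.4816.
Fraction of consumed M going to N: r_N/(r_N+r_P) = 0.8870.
C_N = 0.8870·C_{M0}·X = 0.8870×7.44×0.408 = 2.69 mol/dm³; Y_N = C_N/C_{M0} = 0.362.

0.362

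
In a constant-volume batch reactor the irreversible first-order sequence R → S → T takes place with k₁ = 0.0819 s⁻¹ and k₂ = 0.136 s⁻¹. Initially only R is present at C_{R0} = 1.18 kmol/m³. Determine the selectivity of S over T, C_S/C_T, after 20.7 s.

For first-order series with pure R initially, C_S(t) = k₁C_{R0}/(k₂−k₁)·(e^(−k₁t) − e^(−k₂t)).
e^(−k₁t) = e^(−0.0819×20.7) = e^(−1.695) = 0.1835; e^(−k₂t) = e^(−2.815) = 0.05989.
C_S = 0.0819×1.18/(0.136−0.0819) × (0.1835−0.05989) = 1.786×0.1236 = 0.2209 kmol/m³.
C_R = C_{R0}e^(−k₁t) = 0.2166 kmol/m³, so C_T = C_{R0}−C_R−C_S = 0.7425 kmol/m³; C_S/C_T = 0.297.

0.297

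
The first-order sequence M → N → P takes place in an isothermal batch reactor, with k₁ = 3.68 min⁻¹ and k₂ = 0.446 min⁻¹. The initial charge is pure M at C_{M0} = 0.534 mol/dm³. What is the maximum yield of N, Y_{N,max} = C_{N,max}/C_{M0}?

At the optimum, C_{N,max}/C_{M0} = (k₁/k₂)^[k₂/(k₂−k₁)].
= (3.68/0.446)^(0.446/(0.446−3.68)) = (8.251)^(-0.1379) = 0.7475.

0.747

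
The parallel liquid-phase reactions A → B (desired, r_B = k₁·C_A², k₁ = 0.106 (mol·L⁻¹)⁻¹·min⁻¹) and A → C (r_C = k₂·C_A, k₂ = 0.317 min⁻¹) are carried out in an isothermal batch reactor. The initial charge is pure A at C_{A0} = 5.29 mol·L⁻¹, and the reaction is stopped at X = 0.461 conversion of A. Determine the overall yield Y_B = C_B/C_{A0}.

0.264

C_A = C_{A0}(1−X) = 2.851 mol·L⁻¹.
Along a PFR/batch, dC_C/dC_A = −r_C/(r_B+r_C) = −k₂/(k₂+k₁·C_A).
Integrating from C_{A0} to C_A: C_C = (0.317/0.106)·ln[(0.317+0.106·5.29)/(0.317+0.106·2.85)] = 2.991·ln(0.8777/0.6192) = 1.043 mol·L⁻¹.
Then C_B = (C_{A0}−C_A) − C_C = 2.439 − 1.043 = 1.395 mol·L⁻¹.
Y_B = C_B/C_{A0} = 1.395/5.29 = 0.264.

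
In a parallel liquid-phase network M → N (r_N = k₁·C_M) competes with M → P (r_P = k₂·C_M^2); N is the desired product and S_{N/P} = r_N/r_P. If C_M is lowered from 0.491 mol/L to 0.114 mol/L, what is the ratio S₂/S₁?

4.31

S_{N/P} = (k₁/k₂)·C_M⁻¹, so S₂/S₁ = (C_{M,2}/C_{M,1})⁻¹.
= 0.491/0.114 = 4.31.
Selectivity toward N rises as C_M falls — low-concentration operation is favoured.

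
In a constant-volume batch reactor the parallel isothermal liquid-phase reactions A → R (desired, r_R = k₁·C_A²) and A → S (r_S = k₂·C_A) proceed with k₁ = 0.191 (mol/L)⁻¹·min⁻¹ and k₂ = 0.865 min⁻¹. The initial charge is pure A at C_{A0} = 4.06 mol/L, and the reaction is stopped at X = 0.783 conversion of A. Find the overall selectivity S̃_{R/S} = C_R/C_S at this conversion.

C_A = C_{A0}(1−X) = 0.8810 mol/L.
Along a PFR/batch, dC_S/dC_A = −r_S/(r_R+r_S) = −k₂/(k₂+k₁·C_A).
Integrating from C_{A0} to C_A: C_S = (0.865/0.191)·ln[(0.865+0.191·4.06)/(0.865+0.191·0.881)] = 4.529·ln(1.640/1.033) = 2.093 mol/L.
Then C_R = (C_{A0}−C_A) − C_S = 3.179 − 2.093 = 1.086 mol/L.
S̃_{R/S} = C_R/C_S = 1.086/2.093 = 0.519.

0.519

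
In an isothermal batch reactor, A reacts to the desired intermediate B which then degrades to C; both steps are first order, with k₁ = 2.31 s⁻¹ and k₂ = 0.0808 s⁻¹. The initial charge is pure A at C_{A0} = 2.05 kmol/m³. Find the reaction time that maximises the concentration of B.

The intermediate peaks when r₁ = r₂, i.e. k₁e^(−k₁t) = k₂e^(−k₂t), giving t_opt = ln(k₂/k₁)/(k₂−k₁).
= ln(0.0808/2.31)/(0.0808−2.31) = ln(0.03498)/-2.229 = -3.353/-2.229 = 1.50 s.

1.50 s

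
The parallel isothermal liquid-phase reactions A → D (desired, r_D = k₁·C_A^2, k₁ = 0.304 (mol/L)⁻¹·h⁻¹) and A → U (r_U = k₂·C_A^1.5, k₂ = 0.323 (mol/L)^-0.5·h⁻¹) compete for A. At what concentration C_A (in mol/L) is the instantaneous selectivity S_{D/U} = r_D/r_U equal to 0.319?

S_{D/U} = (k₁/k₂)·C_A^0.5 ⇒ C_A = (S·k₂/k₁)^(2).
= (0.319×0.323/0.304)^(2) = (0.3389)^(2) = 0.115 mol/L.

0.115 mol/L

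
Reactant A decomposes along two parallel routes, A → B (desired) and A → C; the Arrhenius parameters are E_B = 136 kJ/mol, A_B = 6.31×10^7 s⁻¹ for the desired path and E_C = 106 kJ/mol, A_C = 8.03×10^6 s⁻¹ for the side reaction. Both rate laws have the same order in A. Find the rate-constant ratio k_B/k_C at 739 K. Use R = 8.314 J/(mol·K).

0.0595

k_B/k_C = (A_B/A_C)·exp[−(E_B−E_C)/(RT)] = (A_B/A_C)·exp[(E_C−E_B)/(RT)].
(E_C−E_B)/(RT) = (106−136)×10³/(8.314×739) = -30000/6144 = -4.883.
k_B/k_C = (6.31×10^7/8.03×10^6)·exp(-4.883) = 7.858 × 0.007576 = 0.0595.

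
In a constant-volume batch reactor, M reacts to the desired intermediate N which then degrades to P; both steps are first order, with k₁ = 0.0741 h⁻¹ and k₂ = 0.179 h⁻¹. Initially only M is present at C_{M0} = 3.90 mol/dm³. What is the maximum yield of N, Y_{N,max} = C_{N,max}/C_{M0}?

Evaluating C_N at t_opt = ln(k₂/k₁)/(k₂−k₁) gives C_{N,max}/C_{M0} = (k₁/k₂)^[k₂/(k₂−k₁)].
= (0.0741/0.179)^(0.179/(0.179−0.0741)) = (0.4140)^(1.706) = 0.2220.

0.222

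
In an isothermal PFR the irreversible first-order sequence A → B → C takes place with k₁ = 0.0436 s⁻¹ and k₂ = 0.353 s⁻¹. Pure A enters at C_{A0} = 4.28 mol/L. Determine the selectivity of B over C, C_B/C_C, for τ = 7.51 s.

Solving the coupled first-order balances gives C_B(τ) = [k₁/(k₂−k₁)]·C_{A0}·(e^(−k₁τ) − e^(−k₂τ)).
e^(−k₁τ) = e^(−0.0436×7.51) = e^(−0.3274) = 0.7208; e^(−k₂τ) = e^(−2.651) = 0.07058.
C_B = 0.0436×4.28/(0.353−0.0436) × (0.7208−0.07058) = 0.6031×0.6502 = 0.3921 mol/L.
C_A = C_{A0}e^(−k₁τ) = 3.085 mol/L, so C_C = C_{A0}−C_A−C_B = 0.8030 mol/L; C_B/C_C = 0.488.

0.488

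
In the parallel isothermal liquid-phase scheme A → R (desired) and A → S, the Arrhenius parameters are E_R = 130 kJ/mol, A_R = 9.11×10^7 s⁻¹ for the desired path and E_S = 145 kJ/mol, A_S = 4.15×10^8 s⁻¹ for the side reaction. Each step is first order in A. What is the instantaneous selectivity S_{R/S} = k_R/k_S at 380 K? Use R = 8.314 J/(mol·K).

25.3

k_R/k_S = (A_R/A_S)·exp[−(E_R−E_S)/(RT)] = (A_R/A_S)·exp[(E_S−E_R)/(RT)].
(E_S−E_R)/(RT) = (145−130)×10³/(8.314×380) = 15000/3159 = 4.748.
k_R/k_S = (9.11×10^7/4.15×10^8)·exp(4.748) = 0.2195 × 115.3 = 25.3.
Since E_R < E_S, lowering the temperature improves selectivity toward R.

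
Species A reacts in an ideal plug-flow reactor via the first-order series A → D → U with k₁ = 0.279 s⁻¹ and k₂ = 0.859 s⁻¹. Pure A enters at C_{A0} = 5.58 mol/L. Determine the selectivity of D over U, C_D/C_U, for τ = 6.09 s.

0.117

Solving the coupled first-order balances gives C_D(τ) = [k₁/(k₂−k₁)]·C_{A0}·(e^(−k₁τ) − e^(−k₂τ)).
e^(−k₁τ) = e^(−0.279×6.09) = e^(−1.699) = 0.1828; e^(−k₂τ) = e^(−5.231) = 0.005347.
C_D = 0.279×5.58/(0.859−0.279) × (0.1828−0.005347) = 2.684×0.1775 = 0.4764 mol/L.
C_A = C_{A0}e^(−k₁τ) = 1.020 mol/L, so C_U = C_{A0}−C_A−C_D = 4.083 mol/L; C_D/C_U = 0.117.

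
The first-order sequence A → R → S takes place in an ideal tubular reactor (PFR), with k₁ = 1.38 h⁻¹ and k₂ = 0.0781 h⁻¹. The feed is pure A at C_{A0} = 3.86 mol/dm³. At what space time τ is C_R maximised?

Setting dC_R/dτ = 0 gives τ_opt = ln(k₂/k₁)/(k₂−k₁).
= ln(0.0781/1.38)/(0.0781−1.38) = ln(0.05659)/-1.302 = -2.872/-1.302 = 2.21 h.

2.21 h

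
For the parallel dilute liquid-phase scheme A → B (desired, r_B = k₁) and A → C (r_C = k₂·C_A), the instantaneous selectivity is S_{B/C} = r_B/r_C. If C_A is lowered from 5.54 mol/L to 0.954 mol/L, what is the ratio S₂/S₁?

S_{B/C} = (k₁/k₂)·C_A⁻¹, so S₂/S₁ = (C_{A,2}/C_{A,1})⁻¹.
= 5.54/0.954 = 5.81.

5.81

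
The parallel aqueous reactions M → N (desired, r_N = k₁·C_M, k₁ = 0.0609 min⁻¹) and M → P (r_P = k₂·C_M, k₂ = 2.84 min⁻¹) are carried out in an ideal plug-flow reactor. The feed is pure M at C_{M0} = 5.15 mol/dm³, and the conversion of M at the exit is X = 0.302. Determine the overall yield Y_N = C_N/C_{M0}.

0.00634

C_M = C_{M0}(1−X) = 3.595 mol/dm³.
Both paths are first order in M, so the instantaneous fraction to N is constant: dC_N/d(−C_M) = k₁/(k₁+k₂) = 0.02099.
C_N = 0.02099·(C_{M0}−C_M) = 0.02099×1.555 = 0.0327 mol/dm³.
Y_N = C_N/C_{M0} = 0.03265/5.15 = 0.00634.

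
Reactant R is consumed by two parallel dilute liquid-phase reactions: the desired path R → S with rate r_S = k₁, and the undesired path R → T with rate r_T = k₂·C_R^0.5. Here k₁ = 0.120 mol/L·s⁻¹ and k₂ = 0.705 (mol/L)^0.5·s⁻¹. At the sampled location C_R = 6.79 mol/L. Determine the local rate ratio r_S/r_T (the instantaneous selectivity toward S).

0.0653

S_{S/T} = r_S/r_T = (k₁)/(k₂·C_R^0.5) = (k₁/k₂)·C_R^-0.5.
= (0.120) / (0.705×6.790^0.5) = 0.1200/1.837 = 0.0653.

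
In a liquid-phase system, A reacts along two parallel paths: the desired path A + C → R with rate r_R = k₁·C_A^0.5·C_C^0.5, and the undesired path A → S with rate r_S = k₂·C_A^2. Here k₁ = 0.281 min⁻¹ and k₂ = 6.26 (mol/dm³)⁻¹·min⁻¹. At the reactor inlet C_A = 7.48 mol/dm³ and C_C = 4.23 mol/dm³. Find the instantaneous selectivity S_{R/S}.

0.00451

S_{R/S} = r_R/r_S = (k₁·C_A^0.5·C_C^0.5)/(k₂·C_A^2) = (k₁/k₂)·C_A^-1.5·C_C^0.5.
= (0.281×7.480^0.5×4.230^0.5) / (6.26×7.480^2) = 1.581/350.2 = 0.00451.
The undesired path is higher order in A, so low C_A (CSTR or dilute feed) favours R.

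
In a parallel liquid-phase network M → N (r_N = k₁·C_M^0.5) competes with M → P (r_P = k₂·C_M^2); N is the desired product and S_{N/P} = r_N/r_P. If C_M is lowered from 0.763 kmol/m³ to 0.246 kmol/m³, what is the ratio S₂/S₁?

S_{N/P} = (k₁/k₂)·C_M^-1.5, so S₂/S₁ = (C_{M,2}/C_{M,1})^-1.5.
= (0.246/0.763)^(-1.5) = (0.3224)^(-1.5) = 5.46.

5.46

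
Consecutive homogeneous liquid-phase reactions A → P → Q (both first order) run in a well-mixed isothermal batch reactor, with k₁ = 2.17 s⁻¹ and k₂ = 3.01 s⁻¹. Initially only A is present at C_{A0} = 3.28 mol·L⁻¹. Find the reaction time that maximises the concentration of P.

0.390 s

Setting dC_P/dt = 0 gives t_opt = ln(k₂/k₁)/(k₂−k₁).
= ln(3.01/2.17)/(3.01−2.17) = ln(1.387)/0.8400 = 0.3272/0.8400 = 0.390 s.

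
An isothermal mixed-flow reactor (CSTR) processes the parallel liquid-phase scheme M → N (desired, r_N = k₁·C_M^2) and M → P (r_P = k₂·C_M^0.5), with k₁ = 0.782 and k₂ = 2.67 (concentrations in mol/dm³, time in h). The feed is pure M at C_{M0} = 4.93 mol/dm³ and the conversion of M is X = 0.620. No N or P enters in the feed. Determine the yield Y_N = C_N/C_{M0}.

0.266

Exit C_M = C_{M0}(1−X) = 4.93×0.380 = 1.873 mol/dm³.
In a CSTR the entire volume is at exit conditions, so r_N = 0.782×1.873^2 = 2.745 and r_P = 2.67×1.873^0.5 = 3.654.
Fraction of consumed M going to N: r_N/(r_N+r_P) = 0.4289.
C_N = 0.4289·C_{M0}·X = 0.4289×4.93×0.620 = 1.31 mol/dm³; Y_N = C_N/C_{M0} = 0.266.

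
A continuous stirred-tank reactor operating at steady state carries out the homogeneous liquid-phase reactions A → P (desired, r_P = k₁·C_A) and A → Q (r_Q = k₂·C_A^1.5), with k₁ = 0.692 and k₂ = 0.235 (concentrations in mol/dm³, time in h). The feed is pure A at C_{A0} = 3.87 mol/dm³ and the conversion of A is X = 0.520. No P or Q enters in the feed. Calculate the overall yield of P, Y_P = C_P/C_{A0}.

0.355

Exit C_A = C_{A0}(1−X) = 3.87×0.480 = 1.858 mol/dm³.
A CSTR operates uniformly at the exit composition, giving r_P = 1.285 and r_Q = 0.5950 (each k·C_A^n at C_A = 1.858).
Fraction of consumed A going to P: r_P/(r_P+r_Q) = 0.6836.
C_P = 0.6836·C_{A0}·X = 0.6836×3.87×0.520 = 1.38 mol/dm³; Y_P = C_P/C_{A0} = 0.355.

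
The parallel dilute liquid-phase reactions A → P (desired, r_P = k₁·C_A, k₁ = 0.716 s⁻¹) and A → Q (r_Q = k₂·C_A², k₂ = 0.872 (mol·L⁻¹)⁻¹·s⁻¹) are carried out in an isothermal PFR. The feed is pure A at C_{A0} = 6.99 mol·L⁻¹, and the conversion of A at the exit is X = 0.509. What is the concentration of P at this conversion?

C_A = C_{A0}(1−X) = 3.432 mol·L⁻¹.
Along a PFR/batch, dC_P/dC_A = −r_P/(r_P+r_Q) = −k₁/(k₁+k₂·C_A).
Integrating from C_{A0} to C_A: C_P = (0.716/0.872)·ln[(0.716+0.872·6.99)/(0.716+0.872·3.43)] = 0.8211·ln(6.811/3.709) = 0.4991 mol·L⁻¹.

0.499 mol·L⁻¹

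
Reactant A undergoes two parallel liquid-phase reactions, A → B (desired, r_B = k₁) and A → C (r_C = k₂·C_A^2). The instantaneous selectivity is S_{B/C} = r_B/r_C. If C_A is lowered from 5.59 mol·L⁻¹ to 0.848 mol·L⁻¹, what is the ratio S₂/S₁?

S_{B/C} = (k₁/k₂)·C_A^-2, so S₂/S₁ = (C_{A,2}/C_{A,1})^-2.
= (0.848/5.59)^(-2) = (0.1517)^(-2) = 43.5.
Selectivity toward B rises as C_A falls — low-concentration operation is favoured.

43.5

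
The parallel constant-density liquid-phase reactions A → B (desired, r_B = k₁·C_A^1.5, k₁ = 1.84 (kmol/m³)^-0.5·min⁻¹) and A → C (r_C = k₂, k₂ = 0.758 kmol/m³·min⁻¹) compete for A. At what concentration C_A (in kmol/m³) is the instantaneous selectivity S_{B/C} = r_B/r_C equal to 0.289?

0.242 kmol/m³

S_{B/C} = (k₁/k₂)·C_A^1.5 ⇒ C_A = (S·k₂/k₁)^(1/1.5).
= (0.289×0.758/1.84)^(0.6667) = (0.1191)^(0.6667) = 0.242 kmol/m³.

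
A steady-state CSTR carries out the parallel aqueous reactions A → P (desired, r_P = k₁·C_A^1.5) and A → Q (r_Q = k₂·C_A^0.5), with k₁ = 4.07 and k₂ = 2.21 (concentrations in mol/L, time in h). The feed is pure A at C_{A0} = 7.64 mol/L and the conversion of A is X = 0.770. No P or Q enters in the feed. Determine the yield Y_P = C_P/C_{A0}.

Exit C_A = C_{A0}(1−X) = 7.64×0.230 = 1.757 mol/L.
Rates in a CSTR are evaluated at the outlet concentration: r_P = 4.07×1.757^1.5 = 9.480, r_Q = 2.21×1.757^0.5 = 2.930.
Fraction of consumed A going to P: r_P/(r_P+r_Q) = 0.7639.
C_P = 0.7639·C_{A0}·X = 0.7639×7.64×0.770 = 4.49 mol/L; Y_P = C_P/C_{A0} = 0.588.

0.588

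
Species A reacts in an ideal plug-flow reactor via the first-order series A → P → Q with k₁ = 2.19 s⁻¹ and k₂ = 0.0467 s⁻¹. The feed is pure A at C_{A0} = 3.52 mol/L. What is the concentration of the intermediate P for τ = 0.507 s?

2.33 mol/L

For first-order series with pure A initially, C_P(τ) = k₁C_{A0}/(k₂−k₁)·(e^(−k₁τ) − e^(−k₂τ)).
e^(−k₁τ) = e^(−2.19×0.507) = e^(−1.110) = 0.3295; e^(−k₂τ) = e^(−0.02368) = 0.9766.
C_P = 2.19×3.52/(0.0467−2.19) × (0.3295−0.9766) = (-3.597)×(-0.6472) = 2.328 mol/L.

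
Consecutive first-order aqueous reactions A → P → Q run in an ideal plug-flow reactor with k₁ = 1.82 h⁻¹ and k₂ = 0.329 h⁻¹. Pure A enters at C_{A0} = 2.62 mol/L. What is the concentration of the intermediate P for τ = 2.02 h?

The intermediate concentration in a first-order A→B→C sequence is C_P = k₁C_{A0}(e^(−k₁τ) − e^(−k₂τ))/(k₂−k₁).
e^(−k₁τ) = e^(−1.82×2.02) = e^(−3.676) = 0.02531; e^(−k₂τ) = e^(−0.6646) = 0.5145.
C_P = 1.82×2.62/(0.329−1.82) × (0.02531−0.5145) = (-3.198)×(-0.4892) = 1.564 mol/L.

1.56 mol/L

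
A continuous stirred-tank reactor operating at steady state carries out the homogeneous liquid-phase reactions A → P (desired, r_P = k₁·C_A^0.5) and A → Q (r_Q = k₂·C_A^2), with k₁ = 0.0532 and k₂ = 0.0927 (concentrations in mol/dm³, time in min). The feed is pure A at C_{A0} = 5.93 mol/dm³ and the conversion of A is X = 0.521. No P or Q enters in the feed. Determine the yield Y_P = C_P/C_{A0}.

Exit C_A = C_{A0}(1−X) = 5.93×0.479 = 2.840 mol/dm³.
Rates in a CSTR are evaluated at the outlet concentration: r_P = 0.0532×2.840^0.5 = 0.08966, r_Q = 0.0927×2.840^2 = 0.7479.
Fraction of consumed A going to P: r_P/(r_P+r_Q) = 0.1070.
C_P = 0.1070·C_{A0}·X = 0.1070×5.93×0.521 = 0.331 mol/dm³; Y_P = C_P/C_{A0} = 0.0558.

0.0558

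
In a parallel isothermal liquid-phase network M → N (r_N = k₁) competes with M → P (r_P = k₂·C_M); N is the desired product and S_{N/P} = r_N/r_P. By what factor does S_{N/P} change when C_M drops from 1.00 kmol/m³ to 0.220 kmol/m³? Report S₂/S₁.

4.55

S_{N/P} = (k₁/k₂)·C_M⁻¹, so S₂/S₁ = (C_{M,2}/C_{M,1})⁻¹.
= 1.00/0.220 = 4.55.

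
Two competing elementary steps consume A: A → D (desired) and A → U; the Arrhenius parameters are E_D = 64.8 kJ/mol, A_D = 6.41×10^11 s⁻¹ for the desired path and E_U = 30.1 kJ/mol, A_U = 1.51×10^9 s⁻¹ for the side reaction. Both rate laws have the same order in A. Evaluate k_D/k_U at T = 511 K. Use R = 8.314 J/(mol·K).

0.120

k_D/k_U = (A_D/A_U)·exp[−(E_D−E_U)/(RT)] = (A_D/A_U)·exp[(E_U−E_D)/(RT)].
(E_U−E_D)/(RT) = (30.1−64.8)×10³/(8.314×511) = -34700/4248 = -8.168.
k_D/k_U = (6.41×10^11/1.51×10^9)·exp(-8.168) = 424.5 × 2.837×10^-4 = 0.120.
Since E_D > E_U, raising the temperature improves selectivity toward D.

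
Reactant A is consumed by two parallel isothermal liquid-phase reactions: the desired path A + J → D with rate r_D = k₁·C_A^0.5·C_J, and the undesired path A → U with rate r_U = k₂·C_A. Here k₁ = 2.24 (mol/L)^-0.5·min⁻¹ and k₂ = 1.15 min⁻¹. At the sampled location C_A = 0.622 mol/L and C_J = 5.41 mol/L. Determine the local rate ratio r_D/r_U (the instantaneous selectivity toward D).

S_{D/U} = r_D/r_U = (k₁·C_A^0.5·C_J)/(k₂·C_A) = (k₁/k₂)·C_A^-0.5·C_J.
= (2.24×0.6220^0.5×5.410) / (1.15×0.6220) = 9.557/0.7153 = 13.4.

13.4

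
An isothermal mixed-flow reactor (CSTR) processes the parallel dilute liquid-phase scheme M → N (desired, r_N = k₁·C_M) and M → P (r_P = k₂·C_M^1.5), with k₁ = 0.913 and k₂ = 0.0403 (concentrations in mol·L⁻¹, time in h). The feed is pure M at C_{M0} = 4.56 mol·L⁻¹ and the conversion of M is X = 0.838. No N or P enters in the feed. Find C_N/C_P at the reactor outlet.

Exit C_M = C_{M0}(1−X) = 4.56×0.162 = 0.7387 mol·L⁻¹.
Rates in a CSTR are evaluated at the outlet concentration: r_N = 0.913×0.7387 = 0.6745, r_P = 0.0403×0.7387^1.5 = 0.02559.
Overall selectivity = C_N/C_P = r_Nτ/(r_Pτ) = r_N/r_P = 26.4.

26.4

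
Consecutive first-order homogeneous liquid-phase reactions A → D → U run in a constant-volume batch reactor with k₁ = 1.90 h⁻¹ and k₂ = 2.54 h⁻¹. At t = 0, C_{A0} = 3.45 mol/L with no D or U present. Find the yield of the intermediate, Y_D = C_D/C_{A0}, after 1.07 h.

0.193

The intermediate concentration in a first-order A→B→C sequence is C_D = k₁C_{A0}(e^(−k₁t) − e^(−k₂t))/(k₂−k₁).
e^(−k₁t) = e^(−1.90×1.07) = e^(−2.033) = 0.1309; e^(−k₂t) = e^(−2.718) = 0.06602.
C_D = 1.90×3.45/(2.54−1.90) × (0.1309−0.06602) = 10.24×0.06492 = 0.6649 mol/L.
Y_D = C_D/C_{A0} = 0.6649/3.45 = 0.193.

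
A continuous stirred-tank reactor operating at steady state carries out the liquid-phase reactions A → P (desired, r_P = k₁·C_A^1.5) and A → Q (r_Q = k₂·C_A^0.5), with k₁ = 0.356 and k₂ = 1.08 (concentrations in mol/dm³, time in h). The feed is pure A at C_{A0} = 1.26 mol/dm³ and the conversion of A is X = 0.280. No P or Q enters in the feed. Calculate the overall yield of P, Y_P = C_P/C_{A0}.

Exit C_A = C_{A0}(1−X) = 1.26×0.720 = 0.9072 mol/dm³.
A CSTR operates uniformly at the exit composition, giving r_P = 0.3076 and r_Q = 1.029 (each k·C_A^n at C_A = 0.9072).
Fraction of consumed A going to P: r_P/(r_P+r_Q) = 0.2302.
C_P = 0.2302·C_{A0}·X = 0.2302×1.26×0.280 = 0.0812 mol/dm³; Y_P = C_P/C_{A0} = 0.0645.

0.0645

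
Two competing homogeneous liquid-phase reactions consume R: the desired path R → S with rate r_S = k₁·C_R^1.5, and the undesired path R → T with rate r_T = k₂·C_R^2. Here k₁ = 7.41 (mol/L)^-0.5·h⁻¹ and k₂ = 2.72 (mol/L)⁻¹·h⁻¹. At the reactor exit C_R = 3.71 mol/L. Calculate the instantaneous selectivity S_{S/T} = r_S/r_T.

S_{S/T} = r_S/r_T = (k₁·C_R^1.5)/(k₂·C_R^2) = (k₁/k₂)·C_R^-0.5.
= (7.41×3.710^1.5) / (2.72×3.710^2) = 52.95/37.44 = 1.41.

1.41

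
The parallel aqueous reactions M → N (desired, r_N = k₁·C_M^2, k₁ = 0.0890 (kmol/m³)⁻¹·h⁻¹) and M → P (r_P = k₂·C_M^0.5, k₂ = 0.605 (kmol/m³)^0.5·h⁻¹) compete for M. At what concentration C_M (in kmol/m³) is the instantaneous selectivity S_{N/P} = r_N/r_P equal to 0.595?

2.54 kmol/m³

S_{N/P} = (k₁/k₂)·C_M^1.5 ⇒ C_M = (S·k₂/k₁)^(1/1.5).
= (0.595×0.605/0.0890)^(0.6667) = (4.045)^(0.6667) = 2.54 kmol/m³.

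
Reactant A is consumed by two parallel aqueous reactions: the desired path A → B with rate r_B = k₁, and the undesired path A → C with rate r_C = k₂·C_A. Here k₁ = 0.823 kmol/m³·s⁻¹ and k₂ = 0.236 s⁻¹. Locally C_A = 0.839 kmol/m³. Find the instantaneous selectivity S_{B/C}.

4.16

S_{B/C} = r_B/r_C = (k₁)/(k₂·C_A) = (k₁/k₂)·C_A⁻¹.
= (0.823) / (0.236×0.8390) = 0.8230/0.1980 = 4.16.
The undesired path is higher order in A, so low C_A (CSTR or dilute feed) favours B.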